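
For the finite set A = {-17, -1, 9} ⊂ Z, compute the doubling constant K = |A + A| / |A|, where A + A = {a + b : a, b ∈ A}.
K = |A + A| / |A| = 6/3 = 2

Enumerate A + A = {a + b : a, b ∈ A}. With |A| = 3, there are |A|^2 = 9 ordered sum pairs; collecting distinct values, A + A = {-34, -18, -8, -2, 8, 18}, so |A + A| = 6. Thus K = 6/3 = 2. For comparison, the minimum possible |A + A| over all 3-element sets is 2·3 − 1 = 5 (so min K = 5/3), attained only by arithmetic progressions.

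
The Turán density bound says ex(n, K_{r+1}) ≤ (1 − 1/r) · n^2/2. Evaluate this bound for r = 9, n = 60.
Turán density bound = (8/9) · 60^2/2 = 1600

Turán's theorem: ex(n, K_{r+1}) is achieved by the complete r-partite Turán graph T(n, r) with parts as balanced as possible, and is at most (1 − 1/r) · n^2/2. For r = 9, n = 60: the density bound is (8/9) · 3600/2 = 1600. The integer-valued extremum is e(T(60, 9)) = 1599, which is strictly less than the density bound 1600 since 9 ∤ 60 (the parts of T(60, 9) cannot all be equal).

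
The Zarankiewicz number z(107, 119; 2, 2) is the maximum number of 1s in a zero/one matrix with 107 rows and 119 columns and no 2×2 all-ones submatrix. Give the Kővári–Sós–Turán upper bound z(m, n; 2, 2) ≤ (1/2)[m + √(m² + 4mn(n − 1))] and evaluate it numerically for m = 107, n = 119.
z(107, 119; 2, 2) ≤ (1/2)[107 + √(107² + 4·107·119·118)] = (1/2)[107 + √6021425] = 1280.4296

Kővári–Sós–Turán: let r_1, ..., r_107 be the row sums and z = Σ r_i the total number of 1s. Each pair of columns can share at most one row with both entries 1 (else a 2×2 all-ones block appears), so Σ_i C(r_i, 2) ≤ C(119, 2) = 7021. By convexity Σ_i C(r_i, 2) ≥ 107·C(z/107, 2) = z(z − 107)/(2·107), giving z² − 107z − 107·119·118 ≤ 0 and hence z ≤ (1/2)[107 + √(11449 + 4·1502494)] = (1/2)[107 + √6021425] ≈ (1/2)(107 + 2453.8592) = 1280.4296.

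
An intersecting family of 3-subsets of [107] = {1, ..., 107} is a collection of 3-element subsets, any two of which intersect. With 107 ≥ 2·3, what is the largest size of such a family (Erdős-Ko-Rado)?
max |F| = C(106, 2) = 5565

The Erdős-Ko-Rado theorem states: for n ≥ 2k, an intersecting family of k-subsets of an n-element set has size at most C(n − 1, k − 1), with equality for 'star' families {A ⊆ [n] : |A| = k, i ∈ A} (fix an element i). For n = 107, k = 3: C(106, 2) = 5565.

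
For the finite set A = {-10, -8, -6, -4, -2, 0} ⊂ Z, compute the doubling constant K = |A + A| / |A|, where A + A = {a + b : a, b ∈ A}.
K = |A + A| / |A| = 11/6

Enumerate A + A = {a + b : a, b ∈ A}. With |A| = 6, there are |A|^2 = 36 ordered sum pairs; collecting distinct values, A + A = {-20, -18, -16, -14, -12, -10, -8, -6, -4, -2, 0}, so |A + A| = 11. Thus K = 11/6. Here |A + A| = 2|A| − 1 = 11, the minimum possible — so K = 11/6 is minimal, which holds iff A is an arithmetic progression.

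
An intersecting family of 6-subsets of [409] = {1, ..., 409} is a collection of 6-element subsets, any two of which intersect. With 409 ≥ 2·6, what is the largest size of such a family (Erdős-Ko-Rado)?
max |F| = C(408, 5) = 91925446536

The Erdős-Ko-Rado theorem states: for n ≥ 2k, an intersecting family of k-subsets of an n-element set has size at most C(n − 1, k − 1), with equality for 'star' families {A ⊆ [n] : |A| = k, i ∈ A} (fix an element i). For n = 409, k = 6: C(408, 5) = 91925446536.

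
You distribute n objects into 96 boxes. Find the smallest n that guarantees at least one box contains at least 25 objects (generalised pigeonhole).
n = (25 − 1)·96 + 1 = 2305

By the generalised pigeonhole principle, to guarantee some box contains ≥ r objects we need more than (r − 1) · k objects total. Threshold: n = (r − 1) · k + 1. With r = 25 and k = 96: n = 24 · 96 + 1 = 2304 + 1 = 2305. For n = 2304 = 24 · 96, we can put exactly 24 objects in every box, avoiding 25 in any single one — so 2305 is tight.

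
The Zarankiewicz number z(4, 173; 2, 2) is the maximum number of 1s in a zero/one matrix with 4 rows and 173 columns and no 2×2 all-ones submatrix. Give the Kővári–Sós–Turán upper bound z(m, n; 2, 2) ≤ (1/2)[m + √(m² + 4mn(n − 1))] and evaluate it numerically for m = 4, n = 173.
z(4, 173; 2, 2) ≤ (1/2)[4 + √(4² + 4·4·173·172)] = (1/2)[4 + √476112] = 347.0043

Kővári–Sós–Turán: let r_1, ..., r_4 be the row sums and z = Σ r_i the total number of 1s. Each pair of columns can share at most one row with both entries 1 (else a 2×2 all-ones block appears), so Σ_i C(r_i, 2) ≤ C(173, 2) = 14878. By convexity Σ_i C(r_i, 2) ≥ 4·C(z/4, 2) = z(z − 4)/(2·4), giving z² − 4z − 4·173·172 ≤ 0 and hence z ≤ (1/2)[4 + √(16 + 4·119024)] = (1/2)[4 + √476112] ≈ (1/2)(4 + 690.0087) = 347.0043.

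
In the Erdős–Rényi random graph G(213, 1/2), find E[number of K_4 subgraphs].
E[# K_4] = C(213, 4) · (1/2)^C(4, 2) = 83369265 / 2^6 = 1302644.765625

For each 4-subset S of vertices (there are C(213, 4) = 83369265 such S), let X_S = 1 if S induces a K_4 (all C(4, 2) = 6 edges present). Then P(X_S = 1) = (1/2)^6 = 1/64. By linearity of expectation, E[# K_4] = C(213, 4) · (1/2)^6 = 83369265 / 64 = 1302644.765625.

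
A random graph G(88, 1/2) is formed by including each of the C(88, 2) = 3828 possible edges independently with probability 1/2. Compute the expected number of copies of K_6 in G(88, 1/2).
E[# K_6] = C(88, 6) · (1/2)^C(6, 2) = 541931236 / 2^15 = 135482809/8192 ≈ 16538.428833

For each 6-subset S of vertices (there are C(88, 6) = 541931236 such S), let X_S = 1 if S induces a K_6 (all C(6, 2) = 15 edges present). Then P(X_S = 1) = (1/2)^15 = 1/32768. By linearity of expectation, E[# K_6] = C(88, 6) · (1/2)^15 = 541931236 / 32768 = 135482809/8192 ≈ 16538.428833.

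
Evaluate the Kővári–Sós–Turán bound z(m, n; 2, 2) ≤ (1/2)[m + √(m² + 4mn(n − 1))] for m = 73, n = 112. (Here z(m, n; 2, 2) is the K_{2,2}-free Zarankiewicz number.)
z(73, 112; 2, 2) ≤ (1/2)[73 + √(73² + 4·73·112·111)] = (1/2)[73 + √3635473] = 989.8458

Kővári–Sós–Turán: let r_1, ..., r_73 be the row sums and z = Σ r_i the total number of 1s. Each pair of columns can share at most one row with both entries 1 (else a 2×2 all-ones block appears), so Σ_i C(r_i, 2) ≤ C(112, 2) = 6216. By convexity Σ_i C(r_i, 2) ≥ 73·C(z/73, 2) = z(z − 73)/(2·73), giving z² − 73z − 73·112·111 ≤ 0 and hence z ≤ (1/2)[73 + √(5329 + 4·907536)] = (1/2)[73 + √3635473] ≈ (1/2)(73 + 1906.6916) = 989.8458.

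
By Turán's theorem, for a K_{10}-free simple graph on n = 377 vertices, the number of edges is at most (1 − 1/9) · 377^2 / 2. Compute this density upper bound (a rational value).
Turán density bound = (8/9) · 377^2/2 = 568516/9 ≈ 63168.4444

Turán's theorem: ex(n, K_{r+1}) is achieved by the complete r-partite Turán graph T(n, r) with parts as balanced as possible, and is at most (1 − 1/r) · n^2/2. For r = 9, n = 377: the density bound is (8/9) · 142129/2 = 568516/9 ≈ 63168.4444. The integer-valued extremum is e(T(377, 9)) = 63168, which is strictly less than the density bound 568516/9 since 9 ∤ 377 (the parts of T(377, 9) cannot all be equal).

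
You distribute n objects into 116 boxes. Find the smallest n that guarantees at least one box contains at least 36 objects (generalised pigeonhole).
n = (36 − 1)·116 + 1 = 4061

By the generalised pigeonhole principle, to guarantee some box contains ≥ r objects we need more than (r − 1) · k objects total. Threshold: n = (r − 1) · k + 1. With r = 36 and k = 116: n = 35 · 116 + 1 = 4060 + 1 = 4061. For n = 4060 = 35 · 116, we can put exactly 35 objects in every box, avoiding 36 in any single one — so 4061 is tight.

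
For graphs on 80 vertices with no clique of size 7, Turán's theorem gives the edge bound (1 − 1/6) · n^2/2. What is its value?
Turán density bound = (5/6) · 80^2/2 = 8000/3 ≈ 2666.6667

Turán's theorem: ex(n, K_{r+1}) is achieved by the complete r-partite Turán graph T(n, r) with parts as balanced as possible, and is at most (1 − 1/r) · n^2/2. For r = 6, n = 80: the density bound is (5/6) · 6400/2 = 8000/3 ≈ 2666.6667. The integer-valued extremum is e(T(80, 6)) = 2666, which is strictly less than the density bound 8000/3 since 6 ∤ 80 (the parts of T(80, 6) cannot all be equal).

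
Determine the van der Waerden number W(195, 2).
W(195, 2) = 195 + 1 = 196

A 2-term AP is any pair of integers, so a monochromatic 2-AP exists iff some colour is used at least twice. With 195 colours, the colouring i ↦ i on {1, ..., 195} uses each colour once, avoiding any monochromatic pair, so W(195, 2) > 195. For {1, ..., 196}, pigeonhole forces two integers of the same colour, which form a monochromatic 2-AP. Hence W(195, 2) = 196.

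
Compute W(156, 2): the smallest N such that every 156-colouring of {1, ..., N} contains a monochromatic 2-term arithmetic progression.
W(156, 2) = 156 + 1 = 157

A 2-term AP is any pair of integers, so a monochromatic 2-AP exists iff some colour is used at least twice. With 156 colours, the colouring i ↦ i on {1, ..., 156} uses each colour once, avoiding any monochromatic pair, so W(156, 2) > 156. For {1, ..., 157}, pigeonhole forces two integers of the same colour, which form a monochromatic 2-AP. Hence W(156, 2) = 157.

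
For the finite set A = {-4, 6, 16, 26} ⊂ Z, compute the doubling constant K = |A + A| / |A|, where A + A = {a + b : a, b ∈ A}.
K = |A + A| / |A| = 7/4

Enumerate A + A = {a + b : a, b ∈ A}. With |A| = 4, there are |A|^2 = 16 ordered sum pairs; collecting distinct values, A + A = {-8, 2, 12, 22, 32, 42, 52}, so |A + A| = 7. Thus K = 7/4. Here |A + A| = 2|A| − 1 = 7, the minimum possible — so K = 7/4 is minimal, which holds iff A is an arithmetic progression.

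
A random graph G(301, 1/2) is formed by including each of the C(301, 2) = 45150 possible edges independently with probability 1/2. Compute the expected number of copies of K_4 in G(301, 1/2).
E[# K_4] = C(301, 4) · (1/2)^C(4, 2) = 335246275 / 2^6 = 5238223.046875

For each 4-subset S of vertices (there are C(301, 4) = 335246275 such S), let X_S = 1 if S induces a K_4 (all C(4, 2) = 6 edges present). Then P(X_S = 1) = (1/2)^6 = 1/64. By linearity of expectation, E[# K_4] = C(301, 4) · (1/2)^6 = 335246275 / 64 = 5238223.046875.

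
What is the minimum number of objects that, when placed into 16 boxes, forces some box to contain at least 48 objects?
n = (48 − 1)·16 + 1 = 753

By the generalised pigeonhole principle, to guarantee some box contains ≥ r objects we need more than (r − 1) · k objects total. Threshold: n = (r − 1) · k + 1. With r = 48 and k = 16: n = 47 · 16 + 1 = 752 + 1 = 753. For n = 752 = 47 · 16, we can put exactly 47 objects in every box, avoiding 48 in any single one — so 753 is tight.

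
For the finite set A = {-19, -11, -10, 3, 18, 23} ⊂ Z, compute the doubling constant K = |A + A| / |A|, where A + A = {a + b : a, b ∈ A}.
K = |A + A| / |A| = 21/6 = 7/2

Enumerate A + A = {a + b : a, b ∈ A}. With |A| = 6, there are |A|^2 = 36 ordered sum pairs; collecting distinct values, A + A = {-38, -30, -29, -22, -21, -20, -16, -8, -7, -1, 4, 6, 7, 8, 12, 13, 21, 26, 36, 41, 46}, so |A + A| = 21. Thus K = 21/6 = 7/2. For comparison, the minimum possible |A + A| over all 6-element sets is 2·6 − 1 = 11 (so min K = 11/6), attained only by arithmetic progressions.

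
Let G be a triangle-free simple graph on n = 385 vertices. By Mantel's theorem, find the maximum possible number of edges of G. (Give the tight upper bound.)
ex(385, K_3) = ⌊385^2/4⌋ = 37056

Mantel (1907): a triangle-free graph on n vertices has at most ⌊n^2/4⌋ edges, with equality for the complete bipartite graph K_{⌊n/2⌋, ⌈n/2⌉}. For n = 385: ⌊385^2/4⌋ = ⌊148225/4⌋ = 37056. The extremal graph is K_{192, 193}, which has 192·193 = 37056 edges.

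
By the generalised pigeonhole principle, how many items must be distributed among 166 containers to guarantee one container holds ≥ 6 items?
n = (6 − 1)·166 + 1 = 831

By the generalised pigeonhole principle, to guarantee some box contains ≥ r objects we need more than (r − 1) · k objects total. Threshold: n = (r − 1) · k + 1. With r = 6 and k = 166: n = 5 · 166 + 1 = 830 + 1 = 831. For n = 830 = 5 · 166, we can put exactly 5 objects in every box, avoiding 6 in any single one — so 831 is tight.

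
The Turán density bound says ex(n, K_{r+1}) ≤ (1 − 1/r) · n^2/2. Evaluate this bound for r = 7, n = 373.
Turán density bound = (6/7) · 373^2/2 = 417387/7 ≈ 59626.7143

Turán's theorem: ex(n, K_{r+1}) is achieved by the complete r-partite Turán graph T(n, r) with parts as balanced as possible, and is at most (1 − 1/r) · n^2/2. For r = 7, n = 373: the density bound is (6/7) · 139129/2 = 417387/7 ≈ 59626.7143. The integer-valued extremum is e(T(373, 7)) = 59626, which is strictly less than the density bound 417387/7 since 7 ∤ 373 (the parts of T(373, 7) cannot all be equal).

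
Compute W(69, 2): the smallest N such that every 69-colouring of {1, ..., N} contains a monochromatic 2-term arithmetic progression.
W(69, 2) = 69 + 1 = 70

A 2-term AP is any pair of integers, so a monochromatic 2-AP exists iff some colour is used at least twice. With 69 colours, the colouring i ↦ i on {1, ..., 69} uses each colour once, avoiding any monochromatic pair, so W(69, 2) > 69. For {1, ..., 70}, pigeonhole forces two integers of the same colour, which form a monochromatic 2-AP. Hence W(69, 2) = 70.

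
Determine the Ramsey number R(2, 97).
R(2, 97) = 97

R(2, k) = k for all k ≥ 2: in a 2-colouring of K_k, either some edge is red (a red K_2) or all edges are blue (a blue K_k). And K_{96} coloured all-blue has no blue K_97, so R(2, 97) > 96. Hence R(2, 97) = 97.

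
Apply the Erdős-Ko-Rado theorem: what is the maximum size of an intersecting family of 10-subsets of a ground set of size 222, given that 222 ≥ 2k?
max |F| = C(221, 9) = 2938311614386005

The Erdős-Ko-Rado theorem states: for n ≥ 2k, an intersecting family of k-subsets of an n-element set has size at most C(n − 1, k − 1), with equality for 'star' families {A ⊆ [n] : |A| = k, i ∈ A} (fix an element i). For n = 222, k = 10: C(221, 9) = 2938311614386005.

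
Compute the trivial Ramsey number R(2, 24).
R(2, 24) = 24

R(2, k) = k for all k ≥ 2: in a 2-colouring of K_k, either some edge is red (a red K_2) or all edges are blue (a blue K_k). And K_{23} coloured all-blue has no blue K_24, so R(2, 24) > 23. Hence R(2, 24) = 24.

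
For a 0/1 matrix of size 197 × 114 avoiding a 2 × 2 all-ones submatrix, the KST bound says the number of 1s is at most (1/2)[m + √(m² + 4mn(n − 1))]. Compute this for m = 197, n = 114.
z(197, 114; 2, 2) ≤ (1/2)[197 + √(197² + 4·197·114·113)] = (1/2)[197 + √10189825] = 1694.5753

Kővári–Sós–Turán: let r_1, ..., r_197 be the row sums and z = Σ r_i the total number of 1s. Each pair of columns can share at most one row with both entries 1 (else a 2×2 all-ones block appears), so Σ_i C(r_i, 2) ≤ C(114, 2) = 6441. By convexity Σ_i C(r_i, 2) ≥ 197·C(z/197, 2) = z(z − 197)/(2·197), giving z² − 197z − 197·114·113 ≤ 0 and hence z ≤ (1/2)[197 + √(38809 + 4·2537754)] = (1/2)[197 + √10189825] ≈ (1/2)(197 + 3192.1505) = 1694.5753.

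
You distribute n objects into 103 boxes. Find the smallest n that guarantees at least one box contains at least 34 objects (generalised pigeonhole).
n = (34 − 1)·103 + 1 = 3400

By the generalised pigeonhole principle, to guarantee some box contains ≥ r objects we need more than (r − 1) · k objects total. Threshold: n = (r − 1) · k + 1. With r = 34 and k = 103: n = 33 · 103 + 1 = 3399 + 1 = 3400. For n = 3399 = 33 · 103, we can put exactly 33 objects in every box, avoiding 34 in any single one — so 3400 is tight.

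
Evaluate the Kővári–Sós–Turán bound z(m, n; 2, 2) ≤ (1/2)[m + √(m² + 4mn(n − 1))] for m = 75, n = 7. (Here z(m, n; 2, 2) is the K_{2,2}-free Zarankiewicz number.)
z(75, 7; 2, 2) ≤ (1/2)[75 + √(75² + 4·75·7·6)] = (1/2)[75 + √18225] = 105

Kővári–Sós–Turán: let r_1, ..., r_75 be the row sums and z = Σ r_i the total number of 1s. Each pair of columns can share at most one row with both entries 1 (else a 2×2 all-ones block appears), so Σ_i C(r_i, 2) ≤ C(7, 2) = 21. By convexity Σ_i C(r_i, 2) ≥ 75·C(z/75, 2) = z(z − 75)/(2·75), giving z² − 75z − 75·7·6 ≤ 0 and hence z ≤ (1/2)[75 + √(5625 + 4·3150)] = (1/2)[75 + √18225] ≈ (1/2)(75 + 135) = 105.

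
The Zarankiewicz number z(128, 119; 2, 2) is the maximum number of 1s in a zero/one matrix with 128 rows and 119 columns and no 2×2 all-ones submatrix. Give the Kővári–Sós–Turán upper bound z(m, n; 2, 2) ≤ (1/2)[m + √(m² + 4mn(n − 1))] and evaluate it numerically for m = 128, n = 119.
z(128, 119; 2, 2) ≤ (1/2)[128 + √(128² + 4·128·119·118)] = (1/2)[128 + √7205888] = 1406.1893

Kővári–Sós–Turán: let r_1, ..., r_128 be the row sums and z = Σ r_i the total number of 1s. Each pair of columns can share at most one row with both entries 1 (else a 2×2 all-ones block appears), so Σ_i C(r_i, 2) ≤ C(119, 2) = 7021. By convexity Σ_i C(r_i, 2) ≥ 128·C(z/128, 2) = z(z − 128)/(2·128), giving z² − 128z − 128·119·118 ≤ 0 and hence z ≤ (1/2)[128 + √(16384 + 4·1797376)] = (1/2)[128 + √7205888] ≈ (1/2)(128 + 2684.3785) = 1406.1893.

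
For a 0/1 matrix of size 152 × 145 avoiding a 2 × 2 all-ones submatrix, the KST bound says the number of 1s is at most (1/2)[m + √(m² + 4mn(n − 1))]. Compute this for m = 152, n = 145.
z(152, 145; 2, 2) ≤ (1/2)[152 + √(152² + 4·152·145·144)] = (1/2)[152 + √12718144] = 1859.1253

Kővári–Sós–Turán: let r_1, ..., r_152 be the row sums and z = Σ r_i the total number of 1s. Each pair of columns can share at most one row with both entries 1 (else a 2×2 all-ones block appears), so Σ_i C(r_i, 2) ≤ C(145, 2) = 10440. By convexity Σ_i C(r_i, 2) ≥ 152·C(z/152, 2) = z(z − 152)/(2·152), giving z² − 152z − 152·145·144 ≤ 0 and hence z ≤ (1/2)[152 + √(23104 + 4·3173760)] = (1/2)[152 + √12718144] ≈ (1/2)(152 + 3566.2507) = 1859.1253.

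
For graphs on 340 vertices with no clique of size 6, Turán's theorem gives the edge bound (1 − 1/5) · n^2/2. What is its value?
Turán density bound = (4/5) · 340^2/2 = 46240

Turán's theorem: ex(n, K_{r+1}) is achieved by the complete r-partite Turán graph T(n, r) with parts as balanced as possible, and is at most (1 − 1/r) · n^2/2. For r = 5, n = 340: the density bound is (4/5) · 115600/2 = 46240. Since 5 ∣ 340, the Turán graph T(340, 5) has parts of equal size 68, and its edge count e(T(340, 5)) = 46240 attains the density bound exactly.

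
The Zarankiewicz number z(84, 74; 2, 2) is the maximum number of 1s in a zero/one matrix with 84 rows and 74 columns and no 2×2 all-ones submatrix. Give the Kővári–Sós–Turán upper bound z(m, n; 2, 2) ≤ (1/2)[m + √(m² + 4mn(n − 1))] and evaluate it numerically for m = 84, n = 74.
z(84, 74; 2, 2) ≤ (1/2)[84 + √(84² + 4·84·74·73)] = (1/2)[84 + √1822128] = 716.9311

Kővári–Sós–Turán: let r_1, ..., r_84 be the row sums and z = Σ r_i the total number of 1s. Each pair of columns can share at most one row with both entries 1 (else a 2×2 all-ones block appears), so Σ_i C(r_i, 2) ≤ C(74, 2) = 2701. By convexity Σ_i C(r_i, 2) ≥ 84·C(z/84, 2) = z(z − 84)/(2·84), giving z² − 84z − 84·74·73 ≤ 0 and hence z ≤ (1/2)[84 + √(7056 + 4·453768)] = (1/2)[84 + √1822128] ≈ (1/2)(84 + 1349.8622) = 716.9311.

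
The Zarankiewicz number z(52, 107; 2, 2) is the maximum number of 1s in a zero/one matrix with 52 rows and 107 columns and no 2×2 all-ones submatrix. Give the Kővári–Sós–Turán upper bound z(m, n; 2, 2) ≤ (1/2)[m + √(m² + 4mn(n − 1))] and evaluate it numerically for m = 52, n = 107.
z(52, 107; 2, 2) ≤ (1/2)[52 + √(52² + 4·52·107·106)] = (1/2)[52 + √2361840] = 794.414

Kővári–Sós–Turán: let r_1, ..., r_52 be the row sums and z = Σ r_i the total number of 1s. Each pair of columns can share at most one row with both entries 1 (else a 2×2 all-ones block appears), so Σ_i C(r_i, 2) ≤ C(107, 2) = 5671. By convexity Σ_i C(r_i, 2) ≥ 52·C(z/52, 2) = z(z − 52)/(2·52), giving z² − 52z − 52·107·106 ≤ 0 and hence z ≤ (1/2)[52 + √(2704 + 4·589784)] = (1/2)[52 + √2361840] ≈ (1/2)(52 + 1536.8279) = 794.414.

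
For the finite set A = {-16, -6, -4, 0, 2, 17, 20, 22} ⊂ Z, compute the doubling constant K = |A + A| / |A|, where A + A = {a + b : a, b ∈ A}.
K = |A + A| / |A| = 32/8 = 4

Enumerate A + A = {a + b : a, b ∈ A}. With |A| = 8, there are |A|^2 = 64 ordered sum pairs; collecting distinct values, A + A = {-32, -22, -20, -16, -14, -12, -10, -8, -6, -4, -2, 0, 1, 2, 4, 6, 11, 13, 14, 16, 17, 18, 19, 20, 22, 24, 34, 37, 39, 40, 42, 44}, so |A + A| = 32. Thus K = 32/8 = 4. For comparison, the minimum possible |A + A| over all 8-element sets is 2·8 − 1 = 15 (so min K = 15/8), attained only by arithmetic progressions.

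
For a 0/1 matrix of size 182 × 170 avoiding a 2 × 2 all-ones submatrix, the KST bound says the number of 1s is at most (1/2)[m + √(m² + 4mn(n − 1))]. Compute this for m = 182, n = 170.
z(182, 170; 2, 2) ≤ (1/2)[182 + √(182² + 4·182·170·169)] = (1/2)[182 + √20948564] = 2379.4801

Kővári–Sós–Turán: let r_1, ..., r_182 be the row sums and z = Σ r_i the total number of 1s. Each pair of columns can share at most one row with both entries 1 (else a 2×2 all-ones block appears), so Σ_i C(r_i, 2) ≤ C(170, 2) = 14365. By convexity Σ_i C(r_i, 2) ≥ 182·C(z/182, 2) = z(z − 182)/(2·182), giving z² − 182z − 182·170·169 ≤ 0 and hence z ≤ (1/2)[182 + √(33124 + 4·5228860)] = (1/2)[182 + √20948564] ≈ (1/2)(182 + 4576.9601) = 2379.4801.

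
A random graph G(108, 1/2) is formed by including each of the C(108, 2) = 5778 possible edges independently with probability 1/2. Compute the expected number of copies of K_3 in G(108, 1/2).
E[# K_3] = C(108, 3) · (1/2)^C(3, 2) = 204156 / 2^3 = 51039/2 = 25519.5

For each 3-subset S of vertices (there are C(108, 3) = 204156 such S), let X_S = 1 if S induces a K_3 (all C(3, 2) = 3 edges present). Then P(X_S = 1) = (1/2)^3 = 1/8. By linearity of expectation, E[# K_3] = C(108, 3) · (1/2)^3 = 204156 / 8 = 51039/2 = 25519.5.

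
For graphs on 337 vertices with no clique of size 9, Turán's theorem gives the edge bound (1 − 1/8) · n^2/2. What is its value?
Turán density bound = (7/8) · 337^2/2 = 794983/16 ≈ 49686.4375

Turán's theorem: ex(n, K_{r+1}) is achieved by the complete r-partite Turán graph T(n, r) with parts as balanced as possible, and is at most (1 − 1/r) · n^2/2. For r = 8, n = 337: the density bound is (7/8) · 113569/2 = 794983/16 ≈ 49686.4375. The integer-valued extremum is e(T(337, 8)) = 49686, which is strictly less than the density bound 794983/16 since 8 ∤ 337 (the parts of T(337, 8) cannot all be equal).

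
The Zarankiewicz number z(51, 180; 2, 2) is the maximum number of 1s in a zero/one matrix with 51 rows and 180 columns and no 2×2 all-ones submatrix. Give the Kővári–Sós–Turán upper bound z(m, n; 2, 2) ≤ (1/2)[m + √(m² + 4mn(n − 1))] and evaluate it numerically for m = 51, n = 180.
z(51, 180; 2, 2) ≤ (1/2)[51 + √(51² + 4·51·180·179)] = (1/2)[51 + √6575481] = 1307.635

Kővári–Sós–Turán: let r_1, ..., r_51 be the row sums and z = Σ r_i the total number of 1s. Each pair of columns can share at most one row with both entries 1 (else a 2×2 all-ones block appears), so Σ_i C(r_i, 2) ≤ C(180, 2) = 16110. By convexity Σ_i C(r_i, 2) ≥ 51·C(z/51, 2) = z(z − 51)/(2·51), giving z² − 51z − 51·180·179 ≤ 0 and hence z ≤ (1/2)[51 + √(2601 + 4·1643220)] = (1/2)[51 + √6575481] ≈ (1/2)(51 + 2564.2701) = 1307.635.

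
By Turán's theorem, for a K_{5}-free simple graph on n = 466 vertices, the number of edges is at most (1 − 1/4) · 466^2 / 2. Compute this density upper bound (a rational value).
Turán density bound = (3/4) · 466^2/2 = 162867/2 ≈ 81433.5

Turán's theorem: ex(n, K_{r+1}) is achieved by the complete r-partite Turán graph T(n, r) with parts as balanced as possible, and is at most (1 − 1/r) · n^2/2. For r = 4, n = 466: the density bound is (3/4) · 217156/2 = 162867/2 ≈ 81433.5. The integer-valued extremum is e(T(466, 4)) = 81433, which is strictly less than the density bound 162867/2 since 4 ∤ 466 (the parts of T(466, 4) cannot all be equal).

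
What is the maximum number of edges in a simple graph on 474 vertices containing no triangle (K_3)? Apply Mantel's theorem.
ex(474, K_3) = ⌊474^2/4⌋ = 56169

Mantel (1907): a triangle-free graph on n vertices has at most ⌊n^2/4⌋ edges, with equality for the complete bipartite graph K_{⌊n/2⌋, ⌈n/2⌉}. For n = 474: ⌊474^2/4⌋ = ⌊224676/4⌋ = 56169. The extremal graph is K_{237, 237}, which has 237·237 = 56169 edges.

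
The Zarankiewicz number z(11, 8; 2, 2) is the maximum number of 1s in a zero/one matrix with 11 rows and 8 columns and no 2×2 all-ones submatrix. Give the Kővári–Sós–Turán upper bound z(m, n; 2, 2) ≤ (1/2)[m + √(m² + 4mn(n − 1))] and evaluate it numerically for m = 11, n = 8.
z(11, 8; 2, 2) ≤ (1/2)[11 + √(11² + 4·11·8·7)] = (1/2)[11 + √2585] = 30.9214

Kővári–Sós–Turán: let r_1, ..., r_11 be the row sums and z = Σ r_i the total number of 1s. Each pair of columns can share at most one row with both entries 1 (else a 2×2 all-ones block appears), so Σ_i C(r_i, 2) ≤ C(8, 2) = 28. By convexity Σ_i C(r_i, 2) ≥ 11·C(z/11, 2) = z(z − 11)/(2·11), giving z² − 11z − 11·8·7 ≤ 0 and hence z ≤ (1/2)[11 + √(121 + 4·616)] = (1/2)[11 + √2585] ≈ (1/2)(11 + 50.8429) = 30.9214.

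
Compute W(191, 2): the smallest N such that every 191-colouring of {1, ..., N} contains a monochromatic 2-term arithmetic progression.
W(191, 2) = 191 + 1 = 192

A 2-term AP is any pair of integers, so a monochromatic 2-AP exists iff some colour is used at least twice. With 191 colours, the colouring i ↦ i on {1, ..., 191} uses each colour once, avoiding any monochromatic pair, so W(191, 2) > 191. For {1, ..., 192}, pigeonhole forces two integers of the same colour, which form a monochromatic 2-AP. Hence W(191, 2) = 192.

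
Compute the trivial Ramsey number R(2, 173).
R(2, 173) = 173

R(2, k) = k for all k ≥ 2: in a 2-colouring of K_k, either some edge is red (a red K_2) or all edges are blue (a blue K_k). And K_{172} coloured all-blue has no blue K_173, so R(2, 173) > 172. Hence R(2, 173) = 173.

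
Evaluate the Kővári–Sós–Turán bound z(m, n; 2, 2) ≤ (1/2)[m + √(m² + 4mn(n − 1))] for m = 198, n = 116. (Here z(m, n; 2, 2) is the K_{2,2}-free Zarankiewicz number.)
z(198, 116; 2, 2) ≤ (1/2)[198 + √(198² + 4·198·116·115)] = (1/2)[198 + √10604484] = 1727.2263

Kővári–Sós–Turán: let r_1, ..., r_198 be the row sums and z = Σ r_i the total number of 1s. Each pair of columns can share at most one row with both entries 1 (else a 2×2 all-ones block appears), so Σ_i C(r_i, 2) ≤ C(116, 2) = 6670. By convexity Σ_i C(r_i, 2) ≥ 198·C(z/198, 2) = z(z − 198)/(2·198), giving z² − 198z − 198·116·115 ≤ 0 and hence z ≤ (1/2)[198 + √(39204 + 4·2641320)] = (1/2)[198 + √10604484] ≈ (1/2)(198 + 3256.4527) = 1727.2263.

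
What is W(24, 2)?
W(24, 2) = 24 + 1 = 25

A 2-term AP is any pair of integers, so a monochromatic 2-AP exists iff some colour is used at least twice. With 24 colours, the colouring i ↦ i on {1, ..., 24} uses each colour once, avoiding any monochromatic pair, so W(24, 2) > 24. For {1, ..., 25}, pigeonhole forces two integers of the same colour, which form a monochromatic 2-AP. Hence W(24, 2) = 25.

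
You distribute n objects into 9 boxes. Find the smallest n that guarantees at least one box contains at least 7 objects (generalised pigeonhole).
n = (7 − 1)·9 + 1 = 55

By the generalised pigeonhole principle, to guarantee some box contains ≥ r objects we need more than (r − 1) · k objects total. Threshold: n = (r − 1) · k + 1. With r = 7 and k = 9: n = 6 · 9 + 1 = 54 + 1 = 55. For n = 54 = 6 · 9, we can put exactly 6 objects in every box, avoiding 7 in any single one — so 55 is tight.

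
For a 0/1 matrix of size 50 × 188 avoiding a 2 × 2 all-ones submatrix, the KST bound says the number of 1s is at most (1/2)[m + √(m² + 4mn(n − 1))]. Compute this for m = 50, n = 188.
z(50, 188; 2, 2) ≤ (1/2)[50 + √(50² + 4·50·188·187)] = (1/2)[50 + √7033700] = 1351.0562

Kővári–Sós–Turán: let r_1, ..., r_50 be the row sums and z = Σ r_i the total number of 1s. Each pair of columns can share at most one row with both entries 1 (else a 2×2 all-ones block appears), so Σ_i C(r_i, 2) ≤ C(188, 2) = 17578. By convexity Σ_i C(r_i, 2) ≥ 50·C(z/50, 2) = z(z − 50)/(2·50), giving z² − 50z − 50·188·187 ≤ 0 and hence z ≤ (1/2)[50 + √(2500 + 4·1757800)] = (1/2)[50 + √7033700] ≈ (1/2)(50 + 2652.1124) = 1351.0562.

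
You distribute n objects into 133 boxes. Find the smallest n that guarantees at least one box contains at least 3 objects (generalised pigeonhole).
n = (3 − 1)·133 + 1 = 267

By the generalised pigeonhole principle, to guarantee some box contains ≥ r objects we need more than (r − 1) · k objects total. Threshold: n = (r − 1) · k + 1. With r = 3 and k = 133: n = 2 · 133 + 1 = 266 + 1 = 267. For n = 266 = 2 · 133, we can put exactly 2 objects in every box, avoiding 3 in any single one — so 267 is tight.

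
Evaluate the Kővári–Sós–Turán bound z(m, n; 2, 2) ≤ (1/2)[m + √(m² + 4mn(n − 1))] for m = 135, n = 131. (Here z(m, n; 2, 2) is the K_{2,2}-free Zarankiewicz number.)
z(135, 131; 2, 2) ≤ (1/2)[135 + √(135² + 4·135·131·130)] = (1/2)[135 + √9214425] = 1585.2636

Kővári–Sós–Turán: let r_1, ..., r_135 be the row sums and z = Σ r_i the total number of 1s. Each pair of columns can share at most one row with both entries 1 (else a 2×2 all-ones block appears), so Σ_i C(r_i, 2) ≤ C(131, 2) = 8515. By convexity Σ_i C(r_i, 2) ≥ 135·C(z/135, 2) = z(z − 135)/(2·135), giving z² − 135z − 135·131·130 ≤ 0 and hence z ≤ (1/2)[135 + √(18225 + 4·2299050)] = (1/2)[135 + √9214425] ≈ (1/2)(135 + 3035.5271) = 1585.2636.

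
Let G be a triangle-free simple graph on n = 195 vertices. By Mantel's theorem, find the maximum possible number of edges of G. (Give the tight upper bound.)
ex(195, K_3) = ⌊195^2/4⌋ = 9506

Mantel (1907): a triangle-free graph on n vertices has at most ⌊n^2/4⌋ edges, with equality for the complete bipartite graph K_{⌊n/2⌋, ⌈n/2⌉}. For n = 195: ⌊195^2/4⌋ = ⌊38025/4⌋ = 9506. The extremal graph is K_{97, 98}, which has 97·98 = 9506 edges.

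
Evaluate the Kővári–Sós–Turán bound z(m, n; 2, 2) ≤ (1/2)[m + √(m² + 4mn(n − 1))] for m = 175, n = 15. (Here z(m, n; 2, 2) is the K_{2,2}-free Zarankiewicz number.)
z(175, 15; 2, 2) ≤ (1/2)[175 + √(175² + 4·175·15·14)] = (1/2)[175 + √177625] = 298.2279

Kővári–Sós–Turán: let r_1, ..., r_175 be the row sums and z = Σ r_i the total number of 1s. Each pair of columns can share at most one row with both entries 1 (else a 2×2 all-ones block appears), so Σ_i C(r_i, 2) ≤ C(15, 2) = 105. By convexity Σ_i C(r_i, 2) ≥ 175·C(z/175, 2) = z(z − 175)/(2·175), giving z² − 175z − 175·15·14 ≤ 0 and hence z ≤ (1/2)[175 + √(30625 + 4·36750)] = (1/2)[175 + √177625] ≈ (1/2)(175 + 421.4558) = 298.2279.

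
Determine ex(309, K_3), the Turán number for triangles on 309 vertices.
ex(309, K_3) = ⌊309^2/4⌋ = 23870

Mantel (1907): a triangle-free graph on n vertices has at most ⌊n^2/4⌋ edges, with equality for the complete bipartite graph K_{⌊n/2⌋, ⌈n/2⌉}. For n = 309: ⌊309^2/4⌋ = ⌊95481/4⌋ = 23870. The extremal graph is K_{154, 155}, which has 154·155 = 23870 edges.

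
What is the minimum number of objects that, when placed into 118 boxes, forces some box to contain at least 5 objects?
n = (5 − 1)·118 + 1 = 473

By the generalised pigeonhole principle, to guarantee some box contains ≥ r objects we need more than (r − 1) · k objects total. Threshold: n = (r − 1) · k + 1. With r = 5 and k = 118: n = 4 · 118 + 1 = 472 + 1 = 473. For n = 472 = 4 · 118, we can put exactly 4 objects in every box, avoiding 5 in any single one — so 473 is tight.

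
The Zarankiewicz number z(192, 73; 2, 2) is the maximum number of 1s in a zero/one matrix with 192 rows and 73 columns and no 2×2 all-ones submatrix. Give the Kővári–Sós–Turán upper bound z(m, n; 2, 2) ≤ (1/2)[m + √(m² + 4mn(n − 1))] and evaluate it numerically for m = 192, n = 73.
z(192, 73; 2, 2) ≤ (1/2)[192 + √(192² + 4·192·73·72)] = (1/2)[192 + √4073472] = 1105.1422

Kővári–Sós–Turán: let r_1, ..., r_192 be the row sums and z = Σ r_i the total number of 1s. Each pair of columns can share at most one row with both entries 1 (else a 2×2 all-ones block appears), so Σ_i C(r_i, 2) ≤ C(73, 2) = 2628. By convexity Σ_i C(r_i, 2) ≥ 192·C(z/192, 2) = z(z − 192)/(2·192), giving z² − 192z − 192·73·72 ≤ 0 and hence z ≤ (1/2)[192 + √(36864 + 4·1009152)] = (1/2)[192 + √4073472] ≈ (1/2)(192 + 2018.2844) = 1105.1422.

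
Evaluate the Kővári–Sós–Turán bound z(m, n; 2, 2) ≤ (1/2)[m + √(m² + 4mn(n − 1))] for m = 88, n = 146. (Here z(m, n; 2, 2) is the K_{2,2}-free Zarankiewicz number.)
z(88, 146; 2, 2) ≤ (1/2)[88 + √(88² + 4·88·146·145)] = (1/2)[88 + √7459584] = 1409.612

Kővári–Sós–Turán: let r_1, ..., r_88 be the row sums and z = Σ r_i the total number of 1s. Each pair of columns can share at most one row with both entries 1 (else a 2×2 all-ones block appears), so Σ_i C(r_i, 2) ≤ C(146, 2) = 10585. By convexity Σ_i C(r_i, 2) ≥ 88·C(z/88, 2) = z(z − 88)/(2·88), giving z² − 88z − 88·146·145 ≤ 0 and hence z ≤ (1/2)[88 + √(7744 + 4·1862960)] = (1/2)[88 + √7459584] ≈ (1/2)(88 + 2731.2239) = 1409.612.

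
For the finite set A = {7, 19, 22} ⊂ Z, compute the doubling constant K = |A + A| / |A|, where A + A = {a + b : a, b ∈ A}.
K = |A + A| / |A| = 6/3 = 2

Enumerate A + A = {a + b : a, b ∈ A}. With |A| = 3, there are |A|^2 = 9 ordered sum pairs; collecting distinct values, A + A = {14, 26, 29, 38, 41, 44}, so |A + A| = 6. Thus K = 6/3 = 2. For comparison, the minimum possible |A + A| over all 3-element sets is 2·3 − 1 = 5 (so min K = 5/3), attained only by arithmetic progressions.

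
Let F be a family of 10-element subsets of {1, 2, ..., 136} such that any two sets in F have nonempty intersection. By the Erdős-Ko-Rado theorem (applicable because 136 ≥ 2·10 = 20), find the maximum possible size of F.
max |F| = C(135, 9) = 31254974939760

Erdős-Ko-Rado (1961): when n ≥ 2k, max |F| = C(n−1, k−1). The bound is attained by the star {A : i ∈ A} for any fixed i ∈ [n]. Here C(136−1, 10−1) = C(135, 9) = 31254974939760.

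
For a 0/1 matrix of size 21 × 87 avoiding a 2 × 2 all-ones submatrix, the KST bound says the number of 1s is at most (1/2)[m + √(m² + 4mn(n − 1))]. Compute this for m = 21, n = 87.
z(21, 87; 2, 2) ≤ (1/2)[21 + √(21² + 4·21·87·86)] = (1/2)[21 + √628929] = 407.0252

Kővári–Sós–Turán: let r_1, ..., r_21 be the row sums and z = Σ r_i the total number of 1s. Each pair of columns can share at most one row with both entries 1 (else a 2×2 all-ones block appears), so Σ_i C(r_i, 2) ≤ C(87, 2) = 3741. By convexity Σ_i C(r_i, 2) ≥ 21·C(z/21, 2) = z(z − 21)/(2·21), giving z² − 21z − 21·87·86 ≤ 0 and hence z ≤ (1/2)[21 + √(441 + 4·157122)] = (1/2)[21 + √628929] ≈ (1/2)(21 + 793.0504) = 407.0252.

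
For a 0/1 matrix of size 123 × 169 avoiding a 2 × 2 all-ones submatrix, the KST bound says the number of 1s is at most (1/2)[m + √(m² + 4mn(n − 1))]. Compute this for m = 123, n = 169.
z(123, 169; 2, 2) ≤ (1/2)[123 + √(123² + 4·123·169·168)] = (1/2)[123 + √13983993] = 1931.2589

Kővári–Sós–Turán: let r_1, ..., r_123 be the row sums and z = Σ r_i the total number of 1s. Each pair of columns can share at most one row with both entries 1 (else a 2×2 all-ones block appears), so Σ_i C(r_i, 2) ≤ C(169, 2) = 14196. By convexity Σ_i C(r_i, 2) ≥ 123·C(z/123, 2) = z(z − 123)/(2·123), giving z² − 123z − 123·169·168 ≤ 0 and hence z ≤ (1/2)[123 + √(15129 + 4·3492216)] = (1/2)[123 + √13983993] ≈ (1/2)(123 + 3739.5177) = 1931.2589.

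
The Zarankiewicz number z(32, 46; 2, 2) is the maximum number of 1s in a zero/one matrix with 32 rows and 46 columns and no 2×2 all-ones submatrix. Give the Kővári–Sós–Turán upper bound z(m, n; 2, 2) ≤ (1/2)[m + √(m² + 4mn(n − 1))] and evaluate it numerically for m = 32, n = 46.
z(32, 46; 2, 2) ≤ (1/2)[32 + √(32² + 4·32·46·45)] = (1/2)[32 + √265984] = 273.8682

Kővári–Sós–Turán: let r_1, ..., r_32 be the row sums and z = Σ r_i the total number of 1s. Each pair of columns can share at most one row with both entries 1 (else a 2×2 all-ones block appears), so Σ_i C(r_i, 2) ≤ C(46, 2) = 1035. By convexity Σ_i C(r_i, 2) ≥ 32·C(z/32, 2) = z(z − 32)/(2·32), giving z² − 32z − 32·46·45 ≤ 0 and hence z ≤ (1/2)[32 + √(1024 + 4·66240)] = (1/2)[32 + √265984] ≈ (1/2)(32 + 515.7364) = 273.8682.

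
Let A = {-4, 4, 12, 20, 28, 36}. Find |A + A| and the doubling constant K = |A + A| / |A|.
K = |A + A| / |A| = 11/6

Enumerate A + A = {a + b : a, b ∈ A}. With |A| = 6, there are |A|^2 = 36 ordered sum pairs; collecting distinct values, A + A = {-8, 0, 8, 16, 24, 32, 40, 48, 56, 64, 72}, so |A + A| = 11. Thus K = 11/6. Here |A + A| = 2|A| − 1 = 11, the minimum possible — so K = 11/6 is minimal, which holds iff A is an arithmetic progression.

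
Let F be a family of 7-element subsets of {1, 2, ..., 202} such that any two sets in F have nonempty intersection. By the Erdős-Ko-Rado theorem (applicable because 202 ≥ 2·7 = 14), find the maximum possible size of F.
max |F| = C(201, 6) = 84944276340

Erdős-Ko-Rado (1961): when n ≥ 2k, max |F| = C(n−1, k−1). The bound is attained by the star {A : i ∈ A} for any fixed i ∈ [n]. Here C(202−1, 7−1) = C(201, 6) = 84944276340.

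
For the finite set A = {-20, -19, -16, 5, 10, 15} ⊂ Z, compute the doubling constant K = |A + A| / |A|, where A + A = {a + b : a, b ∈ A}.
K = |A + A| / |A| = 20/6 = 10/3

Enumerate A + A = {a + b : a, b ∈ A}. With |A| = 6, there are |A|^2 = 36 ordered sum pairs; collecting distinct values, A + A = {-40, -39, -38, -36, -35, -32, -15, -14, -11, -10, -9, -6, -5, -4, -1, 10, 15, 20, 25, 30}, so |A + A| = 20. Thus K = 20/6 = 10/3. For comparison, the minimum possible |A + A| over all 6-element sets is 2·6 − 1 = 11 (so min K = 11/6), attained only by arithmetic progressions.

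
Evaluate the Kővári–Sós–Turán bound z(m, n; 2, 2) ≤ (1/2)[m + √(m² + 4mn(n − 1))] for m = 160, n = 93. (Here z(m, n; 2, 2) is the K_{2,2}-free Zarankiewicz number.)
z(160, 93; 2, 2) ≤ (1/2)[160 + √(160² + 4·160·93·92)] = (1/2)[160 + √5501440] = 1252.7574

Kővári–Sós–Turán: let r_1, ..., r_160 be the row sums and z = Σ r_i the total number of 1s. Each pair of columns can share at most one row with both entries 1 (else a 2×2 all-ones block appears), so Σ_i C(r_i, 2) ≤ C(93, 2) = 4278. By convexity Σ_i C(r_i, 2) ≥ 160·C(z/160, 2) = z(z − 160)/(2·160), giving z² − 160z − 160·93·92 ≤ 0 and hence z ≤ (1/2)[160 + √(25600 + 4·1368960)] = (1/2)[160 + √5501440] ≈ (1/2)(160 + 2345.5149) = 1252.7574.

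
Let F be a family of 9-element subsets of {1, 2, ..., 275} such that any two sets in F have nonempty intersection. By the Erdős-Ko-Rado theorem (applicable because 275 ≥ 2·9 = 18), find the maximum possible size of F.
max |F| = C(274, 8) = 710710907732046

The Erdős-Ko-Rado theorem states: for n ≥ 2k, an intersecting family of k-subsets of an n-element set has size at most C(n − 1, k − 1), with equality for 'star' families {A ⊆ [n] : |A| = k, i ∈ A} (fix an element i). For n = 275, k = 9: C(274, 8) = 710710907732046.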